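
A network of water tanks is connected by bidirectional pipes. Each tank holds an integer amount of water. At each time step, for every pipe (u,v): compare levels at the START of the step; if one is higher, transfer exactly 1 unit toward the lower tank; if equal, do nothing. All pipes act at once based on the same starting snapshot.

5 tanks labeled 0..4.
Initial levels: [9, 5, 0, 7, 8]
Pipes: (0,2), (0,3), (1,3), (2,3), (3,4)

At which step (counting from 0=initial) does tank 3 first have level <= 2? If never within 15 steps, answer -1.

Step 1: flows [0->2,0->3,3->1,3->2,4->3] -> levels [7 6 2 7 7]
Step 2: flows [0->2,0=3,3->1,3->2,3=4] -> levels [6 7 4 5 7]
Step 3: flows [0->2,0->3,1->3,3->2,4->3] -> levels [4 6 6 7 6]
Step 4: flows [2->0,3->0,3->1,3->2,3->4] -> levels [6 7 6 3 7]
Step 5: flows [0=2,0->3,1->3,2->3,4->3] -> levels [5 6 5 7 6]
Step 6: flows [0=2,3->0,3->1,3->2,3->4] -> levels [6 7 6 3 7]
  -> period-2 cycle (repeats step 4); tank 3 never drops to <=2
Tank 3 never reaches <=2 within 15 steps

Answer: -1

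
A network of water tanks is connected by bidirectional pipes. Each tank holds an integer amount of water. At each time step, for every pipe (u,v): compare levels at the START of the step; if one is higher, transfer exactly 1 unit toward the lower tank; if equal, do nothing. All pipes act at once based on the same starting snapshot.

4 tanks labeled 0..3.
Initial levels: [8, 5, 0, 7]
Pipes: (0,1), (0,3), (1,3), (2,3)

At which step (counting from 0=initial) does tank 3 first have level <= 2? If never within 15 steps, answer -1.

Step 1: flows [0->1,0->3,3->1,3->2] -> levels [6 7 1 6]
Step 2: flows [1->0,0=3,1->3,3->2] -> levels [7 5 2 6]
Step 3: flows [0->1,0->3,3->1,3->2] -> levels [5 7 3 5]
Step 4: flows [1->0,0=3,1->3,3->2] -> levels [6 5 4 5]
Step 5: flows [0->1,0->3,1=3,3->2] -> levels [4 6 5 5]
Step 6: flows [1->0,3->0,1->3,2=3] -> levels [6 4 5 5]
Step 7: flows [0->1,0->3,3->1,2=3] -> levels [4 6 5 5]
  -> period-2 cycle (repeats step 5); tank 3 never drops to <=2
Tank 3 never reaches <=2 within 15 steps

Answer: -1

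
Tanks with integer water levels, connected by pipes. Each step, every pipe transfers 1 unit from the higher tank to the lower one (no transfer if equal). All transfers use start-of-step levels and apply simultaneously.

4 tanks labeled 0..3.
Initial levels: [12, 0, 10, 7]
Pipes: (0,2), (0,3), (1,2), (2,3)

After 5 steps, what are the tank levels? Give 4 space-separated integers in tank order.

Answer: 9 5 8 7

Derivation:
Step 1: flows [0->2,0->3,2->1,2->3] -> levels [10 1 9 9]
Step 2: flows [0->2,0->3,2->1,2=3] -> levels [8 2 9 10]
Step 3: flows [2->0,3->0,2->1,3->2] -> levels [10 3 8 8]
Step 4: flows [0->2,0->3,2->1,2=3] -> levels [8 4 8 9]
Step 5: flows [0=2,3->0,2->1,3->2] -> levels [9 5 8 7]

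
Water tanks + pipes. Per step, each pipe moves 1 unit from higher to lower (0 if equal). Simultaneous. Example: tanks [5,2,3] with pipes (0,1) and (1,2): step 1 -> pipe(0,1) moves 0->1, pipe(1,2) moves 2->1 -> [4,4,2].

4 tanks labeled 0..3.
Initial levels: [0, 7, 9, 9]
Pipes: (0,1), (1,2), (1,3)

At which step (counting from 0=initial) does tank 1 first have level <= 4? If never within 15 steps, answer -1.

Step 1: flows [1->0,2->1,3->1] -> levels [1 8 8 8]
Step 2: flows [1->0,1=2,1=3] -> levels [2 7 8 8]
Step 3: flows [1->0,2->1,3->1] -> levels [3 8 7 7]
Step 4: flows [1->0,1->2,1->3] -> levels [4 5 8 8]
Step 5: flows [1->0,2->1,3->1] -> levels [5 6 7 7]
Step 6: flows [1->0,2->1,3->1] -> levels [6 7 6 6]
Step 7: flows [1->0,1->2,1->3] -> levels [7 4 7 7]
Tank 1 first reaches <=4 at step 7

Answer: 7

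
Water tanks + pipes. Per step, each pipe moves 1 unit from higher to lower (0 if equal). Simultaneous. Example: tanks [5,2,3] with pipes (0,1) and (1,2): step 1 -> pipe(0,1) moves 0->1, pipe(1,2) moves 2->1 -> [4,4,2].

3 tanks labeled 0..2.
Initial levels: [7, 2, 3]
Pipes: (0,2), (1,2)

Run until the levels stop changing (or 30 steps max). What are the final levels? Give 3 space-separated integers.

Step 1: flows [0->2,2->1] -> levels [6 3 3]
Step 2: flows [0->2,1=2] -> levels [5 3 4]
Step 3: flows [0->2,2->1] -> levels [4 4 4]
Step 4: flows [0=2,1=2] -> levels [4 4 4]
  -> stable (no change)

Answer: 4 4 4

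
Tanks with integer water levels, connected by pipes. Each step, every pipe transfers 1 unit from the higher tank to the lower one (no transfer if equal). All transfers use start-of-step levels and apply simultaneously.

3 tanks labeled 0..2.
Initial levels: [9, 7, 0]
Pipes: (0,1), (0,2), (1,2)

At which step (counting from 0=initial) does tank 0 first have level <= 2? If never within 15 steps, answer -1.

Answer: -1

Derivation:
Step 1: flows [0->1,0->2,1->2] -> levels [7 7 2]
Step 2: flows [0=1,0->2,1->2] -> levels [6 6 4]
Step 3: flows [0=1,0->2,1->2] -> levels [5 5 6]
Step 4: flows [0=1,2->0,2->1] -> levels [6 6 4]
  -> period-2 cycle (repeats step 2); tank 0 never drops to <=2
Tank 0 never reaches <=2 within 15 steps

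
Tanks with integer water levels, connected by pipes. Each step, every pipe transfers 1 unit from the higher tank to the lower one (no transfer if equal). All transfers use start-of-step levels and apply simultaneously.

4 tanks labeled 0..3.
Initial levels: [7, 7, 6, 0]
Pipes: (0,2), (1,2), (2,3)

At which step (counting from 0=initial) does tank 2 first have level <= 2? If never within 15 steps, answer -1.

Step 1: flows [0->2,1->2,2->3] -> levels [6 6 7 1]
Step 2: flows [2->0,2->1,2->3] -> levels [7 7 4 2]
Step 3: flows [0->2,1->2,2->3] -> levels [6 6 5 3]
Step 4: flows [0->2,1->2,2->3] -> levels [5 5 6 4]
Step 5: flows [2->0,2->1,2->3] -> levels [6 6 3 5]
Step 6: flows [0->2,1->2,3->2] -> levels [5 5 6 4]
  -> period-2 cycle (repeats step 4); tank 2 never drops to <=2
Tank 2 never reaches <=2 within 15 steps

Answer: -1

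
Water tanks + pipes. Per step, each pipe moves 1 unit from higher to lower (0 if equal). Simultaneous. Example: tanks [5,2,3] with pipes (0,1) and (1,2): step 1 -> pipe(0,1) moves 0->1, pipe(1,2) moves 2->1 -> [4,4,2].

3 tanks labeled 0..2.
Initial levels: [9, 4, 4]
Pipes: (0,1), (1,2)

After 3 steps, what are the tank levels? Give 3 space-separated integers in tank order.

Answer: 6 6 5

Derivation:
Step 1: flows [0->1,1=2] -> levels [8 5 4]
Step 2: flows [0->1,1->2] -> levels [7 5 5]
Step 3: flows [0->1,1=2] -> levels [6 6 5]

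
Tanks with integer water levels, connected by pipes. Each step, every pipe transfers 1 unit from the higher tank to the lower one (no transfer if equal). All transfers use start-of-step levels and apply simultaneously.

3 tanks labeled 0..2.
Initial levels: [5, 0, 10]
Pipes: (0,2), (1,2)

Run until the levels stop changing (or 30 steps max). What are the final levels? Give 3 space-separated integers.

Answer: 5 5 5

Derivation:
Step 1: flows [2->0,2->1] -> levels [6 1 8]
Step 2: flows [2->0,2->1] -> levels [7 2 6]
Step 3: flows [0->2,2->1] -> levels [6 3 6]
Step 4: flows [0=2,2->1] -> levels [6 4 5]
Step 5: flows [0->2,2->1] -> levels [5 5 5]
Step 6: flows [0=2,1=2] -> levels [5 5 5]
  -> stable (no change)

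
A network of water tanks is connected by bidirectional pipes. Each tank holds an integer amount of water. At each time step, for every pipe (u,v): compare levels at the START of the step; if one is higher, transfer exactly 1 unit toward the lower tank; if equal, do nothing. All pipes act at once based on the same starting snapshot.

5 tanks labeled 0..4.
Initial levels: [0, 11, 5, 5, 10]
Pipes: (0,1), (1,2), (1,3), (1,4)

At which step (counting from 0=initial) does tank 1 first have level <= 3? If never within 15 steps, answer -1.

Answer: -1

Derivation:
Step 1: flows [1->0,1->2,1->3,1->4] -> levels [1 7 6 6 11]
Step 2: flows [1->0,1->2,1->3,4->1] -> levels [2 5 7 7 10]
Step 3: flows [1->0,2->1,3->1,4->1] -> levels [3 7 6 6 9]
Step 4: flows [1->0,1->2,1->3,4->1] -> levels [4 5 7 7 8]
Step 5: flows [1->0,2->1,3->1,4->1] -> levels [5 7 6 6 7]
Step 6: flows [1->0,1->2,1->3,1=4] -> levels [6 4 7 7 7]
Step 7: flows [0->1,2->1,3->1,4->1] -> levels [5 8 6 6 6]
Step 8: flows [1->0,1->2,1->3,1->4] -> levels [6 4 7 7 7]
  -> period-2 cycle (repeats step 6); tank 1 never drops to <=3
Tank 1 never reaches <=3 within 15 steps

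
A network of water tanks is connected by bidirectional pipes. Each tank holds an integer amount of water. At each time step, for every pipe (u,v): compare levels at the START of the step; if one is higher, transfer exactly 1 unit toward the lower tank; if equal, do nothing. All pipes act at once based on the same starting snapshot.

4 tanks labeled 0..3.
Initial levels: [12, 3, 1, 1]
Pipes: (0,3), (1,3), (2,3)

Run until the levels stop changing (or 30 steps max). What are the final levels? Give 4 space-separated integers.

Answer: 6 4 4 3

Derivation:
Step 1: flows [0->3,1->3,2=3] -> levels [11 2 1 3]
Step 2: flows [0->3,3->1,3->2] -> levels [10 3 2 2]
Step 3: flows [0->3,1->3,2=3] -> levels [9 2 2 4]
Step 4: flows [0->3,3->1,3->2] -> levels [8 3 3 3]
Step 5: flows [0->3,1=3,2=3] -> levels [7 3 3 4]
Step 6: flows [0->3,3->1,3->2] -> levels [6 4 4 3]
Step 7: flows [0->3,1->3,2->3] -> levels [5 3 3 6]
Step 8: flows [3->0,3->1,3->2] -> levels [6 4 4 3]
  -> period-2 cycle: step 8 state = step 6 state; never stabilizes
  -> state at step 30: (30-6) mod 2 = 0, same as step 6 -> [6 4 4 3]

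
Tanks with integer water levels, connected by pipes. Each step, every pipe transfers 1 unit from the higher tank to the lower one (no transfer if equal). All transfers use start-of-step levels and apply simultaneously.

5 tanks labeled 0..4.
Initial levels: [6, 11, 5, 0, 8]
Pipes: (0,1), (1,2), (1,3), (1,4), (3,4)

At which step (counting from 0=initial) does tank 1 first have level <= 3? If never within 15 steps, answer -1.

Answer: 4

Derivation:
Step 1: flows [1->0,1->2,1->3,1->4,4->3] -> levels [7 7 6 2 8]
Step 2: flows [0=1,1->2,1->3,4->1,4->3] -> levels [7 6 7 4 6]
Step 3: flows [0->1,2->1,1->3,1=4,4->3] -> levels [6 7 6 6 5]
Step 4: flows [1->0,1->2,1->3,1->4,3->4] -> levels [7 3 7 6 7]
Tank 1 first reaches <=3 at step 4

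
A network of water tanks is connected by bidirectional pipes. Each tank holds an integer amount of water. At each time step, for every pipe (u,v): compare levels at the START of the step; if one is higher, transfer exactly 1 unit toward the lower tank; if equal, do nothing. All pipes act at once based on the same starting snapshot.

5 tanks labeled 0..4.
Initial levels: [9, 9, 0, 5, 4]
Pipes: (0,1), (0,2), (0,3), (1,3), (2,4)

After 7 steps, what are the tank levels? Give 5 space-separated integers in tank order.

Answer: 6 6 5 5 5

Derivation:
Step 1: flows [0=1,0->2,0->3,1->3,4->2] -> levels [7 8 2 7 3]
Step 2: flows [1->0,0->2,0=3,1->3,4->2] -> levels [7 6 4 8 2]
Step 3: flows [0->1,0->2,3->0,3->1,2->4] -> levels [6 8 4 6 3]
Step 4: flows [1->0,0->2,0=3,1->3,2->4] -> levels [6 6 4 7 4]
Step 5: flows [0=1,0->2,3->0,3->1,2=4] -> levels [6 7 5 5 4]
Step 6: flows [1->0,0->2,0->3,1->3,2->4] -> levels [5 5 5 7 5]
Step 7: flows [0=1,0=2,3->0,3->1,2=4] -> levels [6 6 5 5 5]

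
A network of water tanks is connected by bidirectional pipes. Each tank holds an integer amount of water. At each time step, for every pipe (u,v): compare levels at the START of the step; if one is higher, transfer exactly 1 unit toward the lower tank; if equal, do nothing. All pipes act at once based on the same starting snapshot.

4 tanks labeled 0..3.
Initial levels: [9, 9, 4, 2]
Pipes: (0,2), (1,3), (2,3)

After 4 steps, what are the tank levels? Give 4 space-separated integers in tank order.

Step 1: flows [0->2,1->3,2->3] -> levels [8 8 4 4]
Step 2: flows [0->2,1->3,2=3] -> levels [7 7 5 5]
Step 3: flows [0->2,1->3,2=3] -> levels [6 6 6 6]
Step 4: flows [0=2,1=3,2=3] -> levels [6 6 6 6]

Answer: 6 6 6 6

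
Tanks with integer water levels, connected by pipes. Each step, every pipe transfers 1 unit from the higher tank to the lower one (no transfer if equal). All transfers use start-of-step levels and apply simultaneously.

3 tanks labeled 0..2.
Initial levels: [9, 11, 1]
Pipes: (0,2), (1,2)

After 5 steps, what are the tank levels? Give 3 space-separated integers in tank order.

Step 1: flows [0->2,1->2] -> levels [8 10 3]
Step 2: flows [0->2,1->2] -> levels [7 9 5]
Step 3: flows [0->2,1->2] -> levels [6 8 7]
Step 4: flows [2->0,1->2] -> levels [7 7 7]
Step 5: flows [0=2,1=2] -> levels [7 7 7]

Answer: 7 7 7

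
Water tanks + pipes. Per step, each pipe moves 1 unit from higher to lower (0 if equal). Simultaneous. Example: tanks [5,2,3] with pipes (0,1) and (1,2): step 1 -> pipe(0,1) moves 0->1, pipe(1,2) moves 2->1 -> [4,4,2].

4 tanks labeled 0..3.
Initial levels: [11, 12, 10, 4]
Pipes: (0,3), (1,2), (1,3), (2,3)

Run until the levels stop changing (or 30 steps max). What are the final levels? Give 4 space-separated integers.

Step 1: flows [0->3,1->2,1->3,2->3] -> levels [10 10 10 7]
Step 2: flows [0->3,1=2,1->3,2->3] -> levels [9 9 9 10]
Step 3: flows [3->0,1=2,3->1,3->2] -> levels [10 10 10 7]
  -> period-2 cycle: step 3 state = step 1 state; never stabilizes
  -> state at step 30: (30-1) mod 2 = 1, same as step 2 -> [9 9 9 10]

Answer: 9 9 9 10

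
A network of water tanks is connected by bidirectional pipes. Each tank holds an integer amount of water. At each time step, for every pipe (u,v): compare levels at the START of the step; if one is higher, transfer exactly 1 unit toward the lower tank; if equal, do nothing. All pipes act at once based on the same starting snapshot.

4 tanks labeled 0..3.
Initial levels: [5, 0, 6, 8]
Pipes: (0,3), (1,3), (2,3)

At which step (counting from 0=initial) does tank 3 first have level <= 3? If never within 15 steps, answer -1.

Step 1: flows [3->0,3->1,3->2] -> levels [6 1 7 5]
Step 2: flows [0->3,3->1,2->3] -> levels [5 2 6 6]
Step 3: flows [3->0,3->1,2=3] -> levels [6 3 6 4]
Step 4: flows [0->3,3->1,2->3] -> levels [5 4 5 5]
Step 5: flows [0=3,3->1,2=3] -> levels [5 5 5 4]
Step 6: flows [0->3,1->3,2->3] -> levels [4 4 4 7]
Step 7: flows [3->0,3->1,3->2] -> levels [5 5 5 4]
  -> period-2 cycle (repeats step 5); tank 3 never drops to <=3
Tank 3 never reaches <=3 within 15 steps

Answer: -1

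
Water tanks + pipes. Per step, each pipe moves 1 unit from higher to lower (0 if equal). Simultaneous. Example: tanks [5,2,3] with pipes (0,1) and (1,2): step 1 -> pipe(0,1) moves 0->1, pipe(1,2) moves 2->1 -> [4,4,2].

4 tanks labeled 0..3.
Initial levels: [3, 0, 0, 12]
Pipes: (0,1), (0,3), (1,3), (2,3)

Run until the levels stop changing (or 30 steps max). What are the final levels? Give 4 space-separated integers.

Step 1: flows [0->1,3->0,3->1,3->2] -> levels [3 2 1 9]
Step 2: flows [0->1,3->0,3->1,3->2] -> levels [3 4 2 6]
Step 3: flows [1->0,3->0,3->1,3->2] -> levels [5 4 3 3]
Step 4: flows [0->1,0->3,1->3,2=3] -> levels [3 4 3 5]
Step 5: flows [1->0,3->0,3->1,3->2] -> levels [5 4 4 2]
Step 6: flows [0->1,0->3,1->3,2->3] -> levels [3 4 3 5]
  -> period-2 cycle: step 6 state = step 4 state; never stabilizes
  -> state at step 30: (30-4) mod 2 = 0, same as step 4 -> [3 4 3 5]

Answer: 3 4 3 5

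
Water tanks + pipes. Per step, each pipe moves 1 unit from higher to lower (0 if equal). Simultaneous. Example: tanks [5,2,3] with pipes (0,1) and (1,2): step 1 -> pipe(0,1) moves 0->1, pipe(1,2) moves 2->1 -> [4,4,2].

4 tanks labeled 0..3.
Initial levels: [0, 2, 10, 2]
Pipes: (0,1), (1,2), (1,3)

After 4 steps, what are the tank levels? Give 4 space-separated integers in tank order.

Step 1: flows [1->0,2->1,1=3] -> levels [1 2 9 2]
Step 2: flows [1->0,2->1,1=3] -> levels [2 2 8 2]
Step 3: flows [0=1,2->1,1=3] -> levels [2 3 7 2]
Step 4: flows [1->0,2->1,1->3] -> levels [3 2 6 3]

Answer: 3 2 6 3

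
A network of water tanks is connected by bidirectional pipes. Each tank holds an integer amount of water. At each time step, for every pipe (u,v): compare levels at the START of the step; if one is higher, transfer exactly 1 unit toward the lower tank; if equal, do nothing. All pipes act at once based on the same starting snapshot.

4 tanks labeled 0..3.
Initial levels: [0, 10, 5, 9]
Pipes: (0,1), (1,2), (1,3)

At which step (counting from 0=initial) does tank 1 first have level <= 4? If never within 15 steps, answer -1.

Step 1: flows [1->0,1->2,1->3] -> levels [1 7 6 10]
Step 2: flows [1->0,1->2,3->1] -> levels [2 6 7 9]
Step 3: flows [1->0,2->1,3->1] -> levels [3 7 6 8]
Step 4: flows [1->0,1->2,3->1] -> levels [4 6 7 7]
Step 5: flows [1->0,2->1,3->1] -> levels [5 7 6 6]
Step 6: flows [1->0,1->2,1->3] -> levels [6 4 7 7]
Tank 1 first reaches <=4 at step 6

Answer: 6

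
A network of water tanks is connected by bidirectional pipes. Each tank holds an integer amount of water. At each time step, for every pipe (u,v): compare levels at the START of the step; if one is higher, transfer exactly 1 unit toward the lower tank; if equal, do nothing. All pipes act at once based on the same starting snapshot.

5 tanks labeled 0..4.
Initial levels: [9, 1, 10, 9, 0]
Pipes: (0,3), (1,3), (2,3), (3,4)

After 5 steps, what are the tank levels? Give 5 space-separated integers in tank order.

Answer: 6 6 6 6 5

Derivation:
Step 1: flows [0=3,3->1,2->3,3->4] -> levels [9 2 9 8 1]
Step 2: flows [0->3,3->1,2->3,3->4] -> levels [8 3 8 8 2]
Step 3: flows [0=3,3->1,2=3,3->4] -> levels [8 4 8 6 3]
Step 4: flows [0->3,3->1,2->3,3->4] -> levels [7 5 7 6 4]
Step 5: flows [0->3,3->1,2->3,3->4] -> levels [6 6 6 6 5]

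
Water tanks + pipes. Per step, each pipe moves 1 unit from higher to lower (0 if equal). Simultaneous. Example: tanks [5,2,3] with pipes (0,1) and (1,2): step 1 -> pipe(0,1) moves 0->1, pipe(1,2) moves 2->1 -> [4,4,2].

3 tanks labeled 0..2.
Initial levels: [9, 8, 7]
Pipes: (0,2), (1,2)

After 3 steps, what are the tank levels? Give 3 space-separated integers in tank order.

Step 1: flows [0->2,1->2] -> levels [8 7 9]
Step 2: flows [2->0,2->1] -> levels [9 8 7]
  -> period-2 cycle: step 2 state = step 0 state
  -> state at step 3: (3-0) mod 2 = 1, same as step 1 -> [8 7 9]

Answer: 8 7 9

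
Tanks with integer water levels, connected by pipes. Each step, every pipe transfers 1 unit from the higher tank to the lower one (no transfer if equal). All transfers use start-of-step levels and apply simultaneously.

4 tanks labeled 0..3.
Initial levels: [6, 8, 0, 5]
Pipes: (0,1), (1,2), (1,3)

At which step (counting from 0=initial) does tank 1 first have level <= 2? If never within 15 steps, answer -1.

Answer: -1

Derivation:
Step 1: flows [1->0,1->2,1->3] -> levels [7 5 1 6]
Step 2: flows [0->1,1->2,3->1] -> levels [6 6 2 5]
Step 3: flows [0=1,1->2,1->3] -> levels [6 4 3 6]
Step 4: flows [0->1,1->2,3->1] -> levels [5 5 4 5]
Step 5: flows [0=1,1->2,1=3] -> levels [5 4 5 5]
Step 6: flows [0->1,2->1,3->1] -> levels [4 7 4 4]
Step 7: flows [1->0,1->2,1->3] -> levels [5 4 5 5]
  -> period-2 cycle (repeats step 5); tank 1 never drops to <=2
Tank 1 never reaches <=2 within 15 steps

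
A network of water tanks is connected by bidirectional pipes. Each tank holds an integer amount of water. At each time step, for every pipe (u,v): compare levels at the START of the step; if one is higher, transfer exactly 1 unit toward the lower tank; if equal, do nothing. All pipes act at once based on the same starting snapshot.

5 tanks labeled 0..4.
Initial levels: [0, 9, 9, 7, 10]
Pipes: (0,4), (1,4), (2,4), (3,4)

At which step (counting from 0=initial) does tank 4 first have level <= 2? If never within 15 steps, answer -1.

Answer: -1

Derivation:
Step 1: flows [4->0,4->1,4->2,4->3] -> levels [1 10 10 8 6]
Step 2: flows [4->0,1->4,2->4,3->4] -> levels [2 9 9 7 8]
Step 3: flows [4->0,1->4,2->4,4->3] -> levels [3 8 8 8 8]
Step 4: flows [4->0,1=4,2=4,3=4] -> levels [4 8 8 8 7]
Step 5: flows [4->0,1->4,2->4,3->4] -> levels [5 7 7 7 9]
Step 6: flows [4->0,4->1,4->2,4->3] -> levels [6 8 8 8 5]
Step 7: flows [0->4,1->4,2->4,3->4] -> levels [5 7 7 7 9]
  -> period-2 cycle (repeats step 5); tank 4 never drops to <=2
Tank 4 never reaches <=2 within 15 steps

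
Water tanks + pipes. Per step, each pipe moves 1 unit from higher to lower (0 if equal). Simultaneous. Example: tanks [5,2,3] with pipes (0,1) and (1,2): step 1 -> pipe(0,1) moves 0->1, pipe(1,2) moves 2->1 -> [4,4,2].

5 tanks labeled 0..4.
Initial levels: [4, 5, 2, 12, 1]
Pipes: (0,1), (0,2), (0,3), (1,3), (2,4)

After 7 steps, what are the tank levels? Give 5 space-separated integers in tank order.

Step 1: flows [1->0,0->2,3->0,3->1,2->4] -> levels [5 5 2 10 2]
Step 2: flows [0=1,0->2,3->0,3->1,2=4] -> levels [5 6 3 8 2]
Step 3: flows [1->0,0->2,3->0,3->1,2->4] -> levels [6 6 3 6 3]
Step 4: flows [0=1,0->2,0=3,1=3,2=4] -> levels [5 6 4 6 3]
Step 5: flows [1->0,0->2,3->0,1=3,2->4] -> levels [6 5 4 5 4]
Step 6: flows [0->1,0->2,0->3,1=3,2=4] -> levels [3 6 5 6 4]
Step 7: flows [1->0,2->0,3->0,1=3,2->4] -> levels [6 5 3 5 5]

Answer: 6 5 3 5 5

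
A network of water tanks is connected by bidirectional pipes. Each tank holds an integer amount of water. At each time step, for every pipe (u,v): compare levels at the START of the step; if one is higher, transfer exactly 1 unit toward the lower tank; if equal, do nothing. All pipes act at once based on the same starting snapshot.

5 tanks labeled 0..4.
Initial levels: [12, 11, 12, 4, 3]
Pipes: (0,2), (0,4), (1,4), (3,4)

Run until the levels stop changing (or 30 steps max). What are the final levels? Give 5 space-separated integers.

Step 1: flows [0=2,0->4,1->4,3->4] -> levels [11 10 12 3 6]
Step 2: flows [2->0,0->4,1->4,4->3] -> levels [11 9 11 4 7]
Step 3: flows [0=2,0->4,1->4,4->3] -> levels [10 8 11 5 8]
Step 4: flows [2->0,0->4,1=4,4->3] -> levels [10 8 10 6 8]
Step 5: flows [0=2,0->4,1=4,4->3] -> levels [9 8 10 7 8]
Step 6: flows [2->0,0->4,1=4,4->3] -> levels [9 8 9 8 8]
Step 7: flows [0=2,0->4,1=4,3=4] -> levels [8 8 9 8 9]
Step 8: flows [2->0,4->0,4->1,4->3] -> levels [10 9 8 9 6]
Step 9: flows [0->2,0->4,1->4,3->4] -> levels [8 8 9 8 9]
  -> period-2 cycle: step 9 state = step 7 state; never stabilizes
  -> state at step 30: (30-7) mod 2 = 1, same as step 8 -> [10 9 8 9 6]

Answer: 10 9 8 9 6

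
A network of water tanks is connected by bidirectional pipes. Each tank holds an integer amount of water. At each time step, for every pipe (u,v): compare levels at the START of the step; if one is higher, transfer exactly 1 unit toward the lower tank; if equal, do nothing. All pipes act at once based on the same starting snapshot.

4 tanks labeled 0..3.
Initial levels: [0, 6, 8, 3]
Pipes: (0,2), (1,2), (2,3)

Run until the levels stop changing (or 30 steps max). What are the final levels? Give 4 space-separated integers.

Answer: 4 5 3 5

Derivation:
Step 1: flows [2->0,2->1,2->3] -> levels [1 7 5 4]
Step 2: flows [2->0,1->2,2->3] -> levels [2 6 4 5]
Step 3: flows [2->0,1->2,3->2] -> levels [3 5 5 4]
Step 4: flows [2->0,1=2,2->3] -> levels [4 5 3 5]
Step 5: flows [0->2,1->2,3->2] -> levels [3 4 6 4]
Step 6: flows [2->0,2->1,2->3] -> levels [4 5 3 5]
  -> period-2 cycle: step 6 state = step 4 state; never stabilizes
  -> state at step 30: (30-4) mod 2 = 0, same as step 4 -> [4 5 3 5]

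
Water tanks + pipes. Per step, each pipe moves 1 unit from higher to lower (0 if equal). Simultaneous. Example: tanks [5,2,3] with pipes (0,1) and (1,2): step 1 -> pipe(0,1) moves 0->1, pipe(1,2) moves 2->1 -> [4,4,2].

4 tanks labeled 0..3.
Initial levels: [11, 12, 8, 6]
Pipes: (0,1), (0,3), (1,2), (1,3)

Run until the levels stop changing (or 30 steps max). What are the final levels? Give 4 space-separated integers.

Step 1: flows [1->0,0->3,1->2,1->3] -> levels [11 9 9 8]
Step 2: flows [0->1,0->3,1=2,1->3] -> levels [9 9 9 10]
Step 3: flows [0=1,3->0,1=2,3->1] -> levels [10 10 9 8]
Step 4: flows [0=1,0->3,1->2,1->3] -> levels [9 8 10 10]
Step 5: flows [0->1,3->0,2->1,3->1] -> levels [9 11 9 8]
Step 6: flows [1->0,0->3,1->2,1->3] -> levels [9 8 10 10]
  -> period-2 cycle: step 6 state = step 4 state; never stabilizes
  -> state at step 30: (30-4) mod 2 = 0, same as step 4 -> [9 8 10 10]

Answer: 9 8 10 10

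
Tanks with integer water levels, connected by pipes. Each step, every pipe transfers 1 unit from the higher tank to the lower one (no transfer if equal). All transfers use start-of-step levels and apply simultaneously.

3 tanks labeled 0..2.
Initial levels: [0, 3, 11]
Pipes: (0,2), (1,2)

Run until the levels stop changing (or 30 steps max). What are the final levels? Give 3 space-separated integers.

Answer: 4 4 6

Derivation:
Step 1: flows [2->0,2->1] -> levels [1 4 9]
Step 2: flows [2->0,2->1] -> levels [2 5 7]
Step 3: flows [2->0,2->1] -> levels [3 6 5]
Step 4: flows [2->0,1->2] -> levels [4 5 5]
Step 5: flows [2->0,1=2] -> levels [5 5 4]
Step 6: flows [0->2,1->2] -> levels [4 4 6]
Step 7: flows [2->0,2->1] -> levels [5 5 4]
  -> period-2 cycle: step 7 state = step 5 state; never stabilizes
  -> state at step 30: (30-5) mod 2 = 1, same as step 6 -> [4 4 6]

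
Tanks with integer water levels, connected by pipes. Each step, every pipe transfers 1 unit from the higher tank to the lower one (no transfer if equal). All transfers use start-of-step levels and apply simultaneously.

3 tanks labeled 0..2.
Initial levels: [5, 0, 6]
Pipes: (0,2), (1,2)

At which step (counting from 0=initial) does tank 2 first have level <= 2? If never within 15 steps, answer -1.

Step 1: flows [2->0,2->1] -> levels [6 1 4]
Step 2: flows [0->2,2->1] -> levels [5 2 4]
Step 3: flows [0->2,2->1] -> levels [4 3 4]
Step 4: flows [0=2,2->1] -> levels [4 4 3]
Step 5: flows [0->2,1->2] -> levels [3 3 5]
Step 6: flows [2->0,2->1] -> levels [4 4 3]
  -> period-2 cycle (repeats step 4); tank 2 never drops to <=2
Tank 2 never reaches <=2 within 15 steps

Answer: -1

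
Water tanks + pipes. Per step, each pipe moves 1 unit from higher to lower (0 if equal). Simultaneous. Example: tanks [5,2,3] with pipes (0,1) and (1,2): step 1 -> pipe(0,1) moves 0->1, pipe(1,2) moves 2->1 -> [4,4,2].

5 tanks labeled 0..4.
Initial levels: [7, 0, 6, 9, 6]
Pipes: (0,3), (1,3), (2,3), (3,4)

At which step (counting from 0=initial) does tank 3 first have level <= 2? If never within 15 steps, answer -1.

Step 1: flows [3->0,3->1,3->2,3->4] -> levels [8 1 7 5 7]
Step 2: flows [0->3,3->1,2->3,4->3] -> levels [7 2 6 7 6]
Step 3: flows [0=3,3->1,3->2,3->4] -> levels [7 3 7 4 7]
Step 4: flows [0->3,3->1,2->3,4->3] -> levels [6 4 6 6 6]
Step 5: flows [0=3,3->1,2=3,3=4] -> levels [6 5 6 5 6]
Step 6: flows [0->3,1=3,2->3,4->3] -> levels [5 5 5 8 5]
Step 7: flows [3->0,3->1,3->2,3->4] -> levels [6 6 6 4 6]
Step 8: flows [0->3,1->3,2->3,4->3] -> levels [5 5 5 8 5]
  -> period-2 cycle (repeats step 6); tank 3 never drops to <=2
Tank 3 never reaches <=2 within 15 steps

Answer: -1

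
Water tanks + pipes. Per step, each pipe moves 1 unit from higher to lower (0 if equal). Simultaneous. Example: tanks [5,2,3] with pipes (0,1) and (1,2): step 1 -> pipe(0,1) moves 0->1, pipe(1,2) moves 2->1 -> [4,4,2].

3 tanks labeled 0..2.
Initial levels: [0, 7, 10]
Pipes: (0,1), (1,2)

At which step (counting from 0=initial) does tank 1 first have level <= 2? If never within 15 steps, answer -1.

Answer: -1

Derivation:
Step 1: flows [1->0,2->1] -> levels [1 7 9]
Step 2: flows [1->0,2->1] -> levels [2 7 8]
Step 3: flows [1->0,2->1] -> levels [3 7 7]
Step 4: flows [1->0,1=2] -> levels [4 6 7]
Step 5: flows [1->0,2->1] -> levels [5 6 6]
Step 6: flows [1->0,1=2] -> levels [6 5 6]
Step 7: flows [0->1,2->1] -> levels [5 7 5]
Step 8: flows [1->0,1->2] -> levels [6 5 6]
  -> period-2 cycle (repeats step 6); tank 1 never drops to <=2
Tank 1 never reaches <=2 within 15 steps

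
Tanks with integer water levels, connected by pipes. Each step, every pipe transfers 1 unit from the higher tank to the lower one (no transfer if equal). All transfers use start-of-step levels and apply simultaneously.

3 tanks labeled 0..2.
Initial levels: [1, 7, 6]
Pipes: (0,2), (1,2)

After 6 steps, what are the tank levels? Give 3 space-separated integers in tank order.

Answer: 5 5 4

Derivation:
Step 1: flows [2->0,1->2] -> levels [2 6 6]
Step 2: flows [2->0,1=2] -> levels [3 6 5]
Step 3: flows [2->0,1->2] -> levels [4 5 5]
Step 4: flows [2->0,1=2] -> levels [5 5 4]
Step 5: flows [0->2,1->2] -> levels [4 4 6]
Step 6: flows [2->0,2->1] -> levels [5 5 4]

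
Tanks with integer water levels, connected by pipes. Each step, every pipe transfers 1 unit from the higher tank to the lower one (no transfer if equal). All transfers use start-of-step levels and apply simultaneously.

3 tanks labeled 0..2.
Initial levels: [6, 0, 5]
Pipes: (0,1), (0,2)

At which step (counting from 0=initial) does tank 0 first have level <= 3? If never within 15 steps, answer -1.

Step 1: flows [0->1,0->2] -> levels [4 1 6]
Step 2: flows [0->1,2->0] -> levels [4 2 5]
Step 3: flows [0->1,2->0] -> levels [4 3 4]
Step 4: flows [0->1,0=2] -> levels [3 4 4]
Tank 0 first reaches <=3 at step 4

Answer: 4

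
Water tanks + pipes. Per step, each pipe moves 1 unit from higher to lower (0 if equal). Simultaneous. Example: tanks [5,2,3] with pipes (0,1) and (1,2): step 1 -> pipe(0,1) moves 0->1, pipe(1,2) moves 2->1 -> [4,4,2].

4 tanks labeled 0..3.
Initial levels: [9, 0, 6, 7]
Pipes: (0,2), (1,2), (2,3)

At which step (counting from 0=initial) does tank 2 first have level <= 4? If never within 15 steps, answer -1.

Step 1: flows [0->2,2->1,3->2] -> levels [8 1 7 6]
Step 2: flows [0->2,2->1,2->3] -> levels [7 2 6 7]
Step 3: flows [0->2,2->1,3->2] -> levels [6 3 7 6]
Step 4: flows [2->0,2->1,2->3] -> levels [7 4 4 7]
Tank 2 first reaches <=4 at step 4

Answer: 4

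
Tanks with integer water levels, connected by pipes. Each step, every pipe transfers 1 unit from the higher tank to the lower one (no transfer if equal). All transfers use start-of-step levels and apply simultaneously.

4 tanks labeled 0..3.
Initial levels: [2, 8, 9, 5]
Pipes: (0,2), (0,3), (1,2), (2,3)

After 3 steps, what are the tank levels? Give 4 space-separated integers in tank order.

Step 1: flows [2->0,3->0,2->1,2->3] -> levels [4 9 6 5]
Step 2: flows [2->0,3->0,1->2,2->3] -> levels [6 8 5 5]
Step 3: flows [0->2,0->3,1->2,2=3] -> levels [4 7 7 6]

Answer: 4 7 7 6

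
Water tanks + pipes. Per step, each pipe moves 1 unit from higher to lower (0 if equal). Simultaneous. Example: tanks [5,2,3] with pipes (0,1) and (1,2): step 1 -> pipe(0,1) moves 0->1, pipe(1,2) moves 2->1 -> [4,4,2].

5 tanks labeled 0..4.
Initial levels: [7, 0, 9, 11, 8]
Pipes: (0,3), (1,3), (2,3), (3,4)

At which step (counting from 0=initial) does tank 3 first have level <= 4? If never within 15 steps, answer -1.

Answer: 7

Derivation:
Step 1: flows [3->0,3->1,3->2,3->4] -> levels [8 1 10 7 9]
Step 2: flows [0->3,3->1,2->3,4->3] -> levels [7 2 9 9 8]
Step 3: flows [3->0,3->1,2=3,3->4] -> levels [8 3 9 6 9]
Step 4: flows [0->3,3->1,2->3,4->3] -> levels [7 4 8 8 8]
Step 5: flows [3->0,3->1,2=3,3=4] -> levels [8 5 8 6 8]
Step 6: flows [0->3,3->1,2->3,4->3] -> levels [7 6 7 8 7]
Step 7: flows [3->0,3->1,3->2,3->4] -> levels [8 7 8 4 8]
Tank 3 first reaches <=4 at step 7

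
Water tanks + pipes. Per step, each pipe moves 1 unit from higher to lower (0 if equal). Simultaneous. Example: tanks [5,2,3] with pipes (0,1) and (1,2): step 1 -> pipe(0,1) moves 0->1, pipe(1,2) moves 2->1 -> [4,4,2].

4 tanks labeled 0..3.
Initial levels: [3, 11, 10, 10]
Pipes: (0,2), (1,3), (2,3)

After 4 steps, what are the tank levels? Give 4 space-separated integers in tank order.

Step 1: flows [2->0,1->3,2=3] -> levels [4 10 9 11]
Step 2: flows [2->0,3->1,3->2] -> levels [5 11 9 9]
Step 3: flows [2->0,1->3,2=3] -> levels [6 10 8 10]
Step 4: flows [2->0,1=3,3->2] -> levels [7 10 8 9]

Answer: 7 10 8 9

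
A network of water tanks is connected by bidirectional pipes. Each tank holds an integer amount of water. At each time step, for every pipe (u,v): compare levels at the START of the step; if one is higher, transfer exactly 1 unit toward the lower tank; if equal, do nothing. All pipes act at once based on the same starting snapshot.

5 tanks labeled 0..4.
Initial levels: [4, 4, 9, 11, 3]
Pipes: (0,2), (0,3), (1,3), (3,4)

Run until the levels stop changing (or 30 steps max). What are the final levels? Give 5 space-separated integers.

Answer: 8 6 7 4 6

Derivation:
Step 1: flows [2->0,3->0,3->1,3->4] -> levels [6 5 8 8 4]
Step 2: flows [2->0,3->0,3->1,3->4] -> levels [8 6 7 5 5]
Step 3: flows [0->2,0->3,1->3,3=4] -> levels [6 5 8 7 5]
Step 4: flows [2->0,3->0,3->1,3->4] -> levels [8 6 7 4 6]
Step 5: flows [0->2,0->3,1->3,4->3] -> levels [6 5 8 7 5]
  -> period-2 cycle: step 5 state = step 3 state; never stabilizes
  -> state at step 30: (30-3) mod 2 = 1, same as step 4 -> [8 6 7 4 6]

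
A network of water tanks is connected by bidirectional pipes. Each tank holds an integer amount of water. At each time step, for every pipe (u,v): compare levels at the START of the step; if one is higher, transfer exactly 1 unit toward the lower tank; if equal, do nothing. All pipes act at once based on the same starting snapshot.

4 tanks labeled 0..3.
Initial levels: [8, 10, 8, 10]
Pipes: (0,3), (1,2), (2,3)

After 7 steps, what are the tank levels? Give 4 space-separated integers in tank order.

Step 1: flows [3->0,1->2,3->2] -> levels [9 9 10 8]
Step 2: flows [0->3,2->1,2->3] -> levels [8 10 8 10]
  -> period-2 cycle: step 2 state = step 0 state
  -> state at step 7: (7-0) mod 2 = 1, same as step 1 -> [9 9 10 8]

Answer: 9 9 10 8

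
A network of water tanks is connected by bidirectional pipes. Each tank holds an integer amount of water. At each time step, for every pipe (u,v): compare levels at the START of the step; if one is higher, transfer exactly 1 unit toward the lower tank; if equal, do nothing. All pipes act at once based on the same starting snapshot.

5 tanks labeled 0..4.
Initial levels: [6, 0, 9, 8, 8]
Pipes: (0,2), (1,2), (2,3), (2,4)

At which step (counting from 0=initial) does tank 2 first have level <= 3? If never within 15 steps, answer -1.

Step 1: flows [2->0,2->1,2->3,2->4] -> levels [7 1 5 9 9]
Step 2: flows [0->2,2->1,3->2,4->2] -> levels [6 2 7 8 8]
Step 3: flows [2->0,2->1,3->2,4->2] -> levels [7 3 7 7 7]
Step 4: flows [0=2,2->1,2=3,2=4] -> levels [7 4 6 7 7]
Step 5: flows [0->2,2->1,3->2,4->2] -> levels [6 5 8 6 6]
Step 6: flows [2->0,2->1,2->3,2->4] -> levels [7 6 4 7 7]
Step 7: flows [0->2,1->2,3->2,4->2] -> levels [6 5 8 6 6]
  -> period-2 cycle (repeats step 5); tank 2 never drops to <=3
Tank 2 never reaches <=3 within 15 steps

Answer: -1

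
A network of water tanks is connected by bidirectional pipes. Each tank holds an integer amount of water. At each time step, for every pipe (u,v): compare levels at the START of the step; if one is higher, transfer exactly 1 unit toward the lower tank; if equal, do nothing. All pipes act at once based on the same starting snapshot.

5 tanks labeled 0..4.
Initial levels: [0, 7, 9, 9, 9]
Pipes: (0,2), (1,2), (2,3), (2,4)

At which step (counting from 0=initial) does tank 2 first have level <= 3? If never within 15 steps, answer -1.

Step 1: flows [2->0,2->1,2=3,2=4] -> levels [1 8 7 9 9]
Step 2: flows [2->0,1->2,3->2,4->2] -> levels [2 7 9 8 8]
Step 3: flows [2->0,2->1,2->3,2->4] -> levels [3 8 5 9 9]
Step 4: flows [2->0,1->2,3->2,4->2] -> levels [4 7 7 8 8]
Step 5: flows [2->0,1=2,3->2,4->2] -> levels [5 7 8 7 7]
Step 6: flows [2->0,2->1,2->3,2->4] -> levels [6 8 4 8 8]
Step 7: flows [0->2,1->2,3->2,4->2] -> levels [5 7 8 7 7]
  -> period-2 cycle (repeats step 5); tank 2 never drops to <=3
Tank 2 never reaches <=3 within 15 steps

Answer: -1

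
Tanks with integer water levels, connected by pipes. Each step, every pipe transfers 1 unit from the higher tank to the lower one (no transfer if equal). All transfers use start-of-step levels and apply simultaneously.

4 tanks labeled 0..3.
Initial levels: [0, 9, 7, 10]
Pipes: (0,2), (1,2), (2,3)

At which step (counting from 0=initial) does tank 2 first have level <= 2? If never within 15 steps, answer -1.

Step 1: flows [2->0,1->2,3->2] -> levels [1 8 8 9]
Step 2: flows [2->0,1=2,3->2] -> levels [2 8 8 8]
Step 3: flows [2->0,1=2,2=3] -> levels [3 8 7 8]
Step 4: flows [2->0,1->2,3->2] -> levels [4 7 8 7]
Step 5: flows [2->0,2->1,2->3] -> levels [5 8 5 8]
Step 6: flows [0=2,1->2,3->2] -> levels [5 7 7 7]
Step 7: flows [2->0,1=2,2=3] -> levels [6 7 6 7]
Step 8: flows [0=2,1->2,3->2] -> levels [6 6 8 6]
Step 9: flows [2->0,2->1,2->3] -> levels [7 7 5 7]
Step 10: flows [0->2,1->2,3->2] -> levels [6 6 8 6]
  -> period-2 cycle (repeats step 8); tank 2 never drops to <=2
Tank 2 never reaches <=2 within 15 steps

Answer: -1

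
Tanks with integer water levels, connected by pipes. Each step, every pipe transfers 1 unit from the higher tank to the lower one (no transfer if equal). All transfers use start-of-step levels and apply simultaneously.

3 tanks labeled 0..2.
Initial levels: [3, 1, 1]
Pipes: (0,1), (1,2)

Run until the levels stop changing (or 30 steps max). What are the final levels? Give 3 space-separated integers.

Answer: 2 1 2

Derivation:
Step 1: flows [0->1,1=2] -> levels [2 2 1]
Step 2: flows [0=1,1->2] -> levels [2 1 2]
Step 3: flows [0->1,2->1] -> levels [1 3 1]
Step 4: flows [1->0,1->2] -> levels [2 1 2]
  -> period-2 cycle: step 4 state = step 2 state; never stabilizes
  -> state at step 30: (30-2) mod 2 = 0, same as step 2 -> [2 1 2]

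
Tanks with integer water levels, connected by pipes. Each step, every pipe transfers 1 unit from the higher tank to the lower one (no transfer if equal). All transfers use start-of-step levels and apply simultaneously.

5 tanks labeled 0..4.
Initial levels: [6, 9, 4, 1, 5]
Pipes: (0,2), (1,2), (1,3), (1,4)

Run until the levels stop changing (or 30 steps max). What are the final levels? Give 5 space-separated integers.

Answer: 6 7 4 4 4

Derivation:
Step 1: flows [0->2,1->2,1->3,1->4] -> levels [5 6 6 2 6]
Step 2: flows [2->0,1=2,1->3,1=4] -> levels [6 5 5 3 6]
Step 3: flows [0->2,1=2,1->3,4->1] -> levels [5 5 6 4 5]
Step 4: flows [2->0,2->1,1->3,1=4] -> levels [6 5 4 5 5]
Step 5: flows [0->2,1->2,1=3,1=4] -> levels [5 4 6 5 5]
Step 6: flows [2->0,2->1,3->1,4->1] -> levels [6 7 4 4 4]
Step 7: flows [0->2,1->2,1->3,1->4] -> levels [5 4 6 5 5]
  -> period-2 cycle: step 7 state = step 5 state; never stabilizes
  -> state at step 30: (30-5) mod 2 = 1, same as step 6 -> [6 7 4 4 4]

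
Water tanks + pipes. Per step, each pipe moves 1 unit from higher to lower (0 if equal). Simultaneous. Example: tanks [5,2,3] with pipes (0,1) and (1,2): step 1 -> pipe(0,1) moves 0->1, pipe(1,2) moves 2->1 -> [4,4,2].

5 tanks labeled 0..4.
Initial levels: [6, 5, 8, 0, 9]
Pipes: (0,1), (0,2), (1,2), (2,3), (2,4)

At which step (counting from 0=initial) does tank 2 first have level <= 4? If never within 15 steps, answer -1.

Step 1: flows [0->1,2->0,2->1,2->3,4->2] -> levels [6 7 6 1 8]
Step 2: flows [1->0,0=2,1->2,2->3,4->2] -> levels [7 5 7 2 7]
Step 3: flows [0->1,0=2,2->1,2->3,2=4] -> levels [6 7 5 3 7]
Step 4: flows [1->0,0->2,1->2,2->3,4->2] -> levels [6 5 7 4 6]
Step 5: flows [0->1,2->0,2->1,2->3,2->4] -> levels [6 7 3 5 7]
Tank 2 first reaches <=4 at step 5

Answer: 5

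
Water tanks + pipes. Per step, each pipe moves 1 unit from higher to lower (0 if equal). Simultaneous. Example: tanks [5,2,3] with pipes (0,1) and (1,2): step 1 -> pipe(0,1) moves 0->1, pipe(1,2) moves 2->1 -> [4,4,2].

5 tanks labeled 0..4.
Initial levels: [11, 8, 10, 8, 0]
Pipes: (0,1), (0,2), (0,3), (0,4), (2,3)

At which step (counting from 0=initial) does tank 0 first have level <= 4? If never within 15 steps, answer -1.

Step 1: flows [0->1,0->2,0->3,0->4,2->3] -> levels [7 9 10 10 1]
Step 2: flows [1->0,2->0,3->0,0->4,2=3] -> levels [9 8 9 9 2]
Step 3: flows [0->1,0=2,0=3,0->4,2=3] -> levels [7 9 9 9 3]
Step 4: flows [1->0,2->0,3->0,0->4,2=3] -> levels [9 8 8 8 4]
Step 5: flows [0->1,0->2,0->3,0->4,2=3] -> levels [5 9 9 9 5]
Step 6: flows [1->0,2->0,3->0,0=4,2=3] -> levels [8 8 8 8 5]
Step 7: flows [0=1,0=2,0=3,0->4,2=3] -> levels [7 8 8 8 6]
Step 8: flows [1->0,2->0,3->0,0->4,2=3] -> levels [9 7 7 7 7]
Step 9: flows [0->1,0->2,0->3,0->4,2=3] -> levels [5 8 8 8 8]
Step 10: flows [1->0,2->0,3->0,4->0,2=3] -> levels [9 7 7 7 7]
  -> period-2 cycle (repeats step 8); tank 0 never drops to <=4
Tank 0 never reaches <=4 within 15 steps

Answer: -1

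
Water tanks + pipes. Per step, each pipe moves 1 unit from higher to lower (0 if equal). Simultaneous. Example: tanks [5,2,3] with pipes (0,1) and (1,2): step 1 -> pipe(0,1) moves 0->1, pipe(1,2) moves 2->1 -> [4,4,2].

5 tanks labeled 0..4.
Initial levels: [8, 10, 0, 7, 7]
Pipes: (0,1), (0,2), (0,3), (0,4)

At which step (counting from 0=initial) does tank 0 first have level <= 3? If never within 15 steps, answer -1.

Step 1: flows [1->0,0->2,0->3,0->4] -> levels [6 9 1 8 8]
Step 2: flows [1->0,0->2,3->0,4->0] -> levels [8 8 2 7 7]
Step 3: flows [0=1,0->2,0->3,0->4] -> levels [5 8 3 8 8]
Step 4: flows [1->0,0->2,3->0,4->0] -> levels [7 7 4 7 7]
Step 5: flows [0=1,0->2,0=3,0=4] -> levels [6 7 5 7 7]
Step 6: flows [1->0,0->2,3->0,4->0] -> levels [8 6 6 6 6]
Step 7: flows [0->1,0->2,0->3,0->4] -> levels [4 7 7 7 7]
Step 8: flows [1->0,2->0,3->0,4->0] -> levels [8 6 6 6 6]
  -> period-2 cycle (repeats step 6); tank 0 never drops to <=3
Tank 0 never reaches <=3 within 15 steps

Answer: -1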